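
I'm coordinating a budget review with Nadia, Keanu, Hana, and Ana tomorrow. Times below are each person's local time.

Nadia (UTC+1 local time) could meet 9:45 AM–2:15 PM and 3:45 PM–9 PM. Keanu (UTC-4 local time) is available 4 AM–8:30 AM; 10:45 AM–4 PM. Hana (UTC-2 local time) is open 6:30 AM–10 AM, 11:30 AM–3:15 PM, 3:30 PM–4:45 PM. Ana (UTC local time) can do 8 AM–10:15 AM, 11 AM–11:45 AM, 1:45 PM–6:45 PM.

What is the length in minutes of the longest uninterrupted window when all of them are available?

150

Nadia in UTC: 08:45-13:15, 14:45-20:00 (subtract 1h to convert from UTC+1).
Keanu in UTC: 08:00-12:30, 14:45-20:00 (add 4h to convert from UTC-4).
Hana in UTC: 08:30-12:00, 13:30-17:15, 17:30-18:45 (add 2h to convert from UTC-2).
Ana in UTC: 08:00-10:15, 11:00-11:45, 13:45-18:45.
Nadia ∩ Keanu: 08:45-12:30, 14:45-20:00.
Nadia ∩ Keanu ∩ Hana: 08:45-12:00, 14:45-17:15, 17:30-18:45.
Nadia ∩ Keanu ∩ Hana ∩ Ana: 08:45-10:15, 11:00-11:45, 14:45-17:15, 17:30-18:45.
So the common availability across everyone is 08:45-10:15, 11:00-11:45, 14:45-17:15, 17:30-18:45.
The longest is 14:45-17:15 at 150 minutes.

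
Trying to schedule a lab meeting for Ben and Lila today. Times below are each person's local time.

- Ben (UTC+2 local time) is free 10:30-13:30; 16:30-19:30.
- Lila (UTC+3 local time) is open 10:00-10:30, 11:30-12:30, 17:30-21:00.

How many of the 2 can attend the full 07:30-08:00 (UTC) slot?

0

Ben in UTC: 08:30-11:30, 14:30-17:30 (subtract 2h to convert from UTC+2).
Lila in UTC: 07:00-07:30, 08:30-09:30, 14:30-18:00 (subtract 3h to convert from UTC+3).
nobody can make the full 07:30-08:00 slot — that's 0.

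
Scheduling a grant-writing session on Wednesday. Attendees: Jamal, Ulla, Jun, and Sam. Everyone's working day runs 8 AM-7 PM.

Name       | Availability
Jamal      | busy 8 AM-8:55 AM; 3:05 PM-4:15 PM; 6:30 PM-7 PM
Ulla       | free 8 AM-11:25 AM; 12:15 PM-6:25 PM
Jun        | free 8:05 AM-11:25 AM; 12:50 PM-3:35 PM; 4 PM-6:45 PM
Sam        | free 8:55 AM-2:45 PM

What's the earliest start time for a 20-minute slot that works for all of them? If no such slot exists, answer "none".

Jamal free: 08:55-15:05, 16:15-18:30 (invert busy blocks within the working day).
Ulla free: 08:00-11:25, 12:15-18:25.
Jun free: 08:05-11:25, 12:50-15:35, 16:00-18:45.
Sam free: 08:55-14:45.
Jamal ∩ Ulla: 08:55-11:25, 12:15-15:05, 16:15-18:25.
Jamal ∩ Ulla ∩ Jun: 08:55-11:25, 12:50-15:05, 16:15-18:25.
Jamal ∩ Ulla ∩ Jun ∩ Sam: 08:55-11:25, 12:50-14:45.
The first common window of at least 20 minutes is 08:55-11:25, so the earliest start is 08:55.

08:55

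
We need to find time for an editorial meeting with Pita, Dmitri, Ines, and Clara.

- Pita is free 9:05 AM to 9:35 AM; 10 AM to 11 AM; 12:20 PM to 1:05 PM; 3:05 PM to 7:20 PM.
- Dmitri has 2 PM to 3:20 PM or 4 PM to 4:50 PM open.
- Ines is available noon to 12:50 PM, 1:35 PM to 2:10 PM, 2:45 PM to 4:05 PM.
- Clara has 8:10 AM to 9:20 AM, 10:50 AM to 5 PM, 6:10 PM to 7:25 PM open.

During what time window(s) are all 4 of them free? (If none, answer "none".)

15:05-15:20, 16:00-16:05

Pita ∩ Dmitri: 15:05-15:20, 16:00-16:50.
Pita ∩ Dmitri ∩ Ines: 15:05-15:20, 16:00-16:05.
Pita ∩ Dmitri ∩ Ines ∩ Clara: 15:05-15:20, 16:00-16:05.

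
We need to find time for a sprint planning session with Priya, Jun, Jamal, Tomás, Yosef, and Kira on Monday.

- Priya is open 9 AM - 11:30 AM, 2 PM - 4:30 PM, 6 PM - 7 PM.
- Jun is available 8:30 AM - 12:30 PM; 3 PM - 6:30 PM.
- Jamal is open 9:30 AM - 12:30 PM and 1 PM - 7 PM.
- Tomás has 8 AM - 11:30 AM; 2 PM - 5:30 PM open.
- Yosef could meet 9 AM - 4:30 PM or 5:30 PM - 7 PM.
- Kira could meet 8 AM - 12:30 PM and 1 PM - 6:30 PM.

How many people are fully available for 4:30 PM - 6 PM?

3

Jun, Jamal, and Kira can make the full 16:30-18:00 slot — that's 3.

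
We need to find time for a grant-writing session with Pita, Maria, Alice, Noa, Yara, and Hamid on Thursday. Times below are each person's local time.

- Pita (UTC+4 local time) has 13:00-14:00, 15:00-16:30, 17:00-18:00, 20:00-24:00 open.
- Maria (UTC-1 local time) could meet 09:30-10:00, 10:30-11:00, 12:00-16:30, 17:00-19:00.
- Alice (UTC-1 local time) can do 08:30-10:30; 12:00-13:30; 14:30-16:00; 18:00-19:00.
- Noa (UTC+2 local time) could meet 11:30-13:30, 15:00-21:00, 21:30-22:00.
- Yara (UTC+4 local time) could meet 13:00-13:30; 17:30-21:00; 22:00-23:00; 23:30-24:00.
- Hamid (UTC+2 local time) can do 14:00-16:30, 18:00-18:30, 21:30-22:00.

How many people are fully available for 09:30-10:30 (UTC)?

Pita in UTC: 09:00-10:00, 11:00-12:30, 13:00-14:00, 16:00-20:00 (subtract 4h to convert from UTC+4).
Maria in UTC: 10:30-11:00, 11:30-12:00, 13:00-17:30, 18:00-20:00 (add 1h to convert from UTC-1).
Alice in UTC: 09:30-11:30, 13:00-14:30, 15:30-17:00, 19:00-20:00 (add 1h to convert from UTC-1).
Noa in UTC: 09:30-11:30, 13:00-19:00, 19:30-20:00 (subtract 2h to convert from UTC+2).
Yara in UTC: 09:00-09:30, 13:30-17:00, 18:00-19:00, 19:30-20:00 (subtract 4h to convert from UTC+4).
Hamid in UTC: 12:00-14:30, 16:00-16:30, 19:30-20:00 (subtract 2h to convert from UTC+2).
Alice and Noa can make the full 09:30-10:30 slot — that's 2.

2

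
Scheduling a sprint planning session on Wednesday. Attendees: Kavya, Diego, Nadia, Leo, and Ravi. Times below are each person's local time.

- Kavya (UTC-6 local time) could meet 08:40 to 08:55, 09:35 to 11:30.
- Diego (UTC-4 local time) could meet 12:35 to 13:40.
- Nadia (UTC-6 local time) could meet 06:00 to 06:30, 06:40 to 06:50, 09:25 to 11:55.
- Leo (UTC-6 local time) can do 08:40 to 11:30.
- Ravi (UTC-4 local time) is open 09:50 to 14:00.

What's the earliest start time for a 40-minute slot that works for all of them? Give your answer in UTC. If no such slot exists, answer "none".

16:35

Kavya in UTC: 14:40-14:55, 15:35-17:30 (add 6h to convert from UTC-6).
Diego in UTC: 16:35-17:40 (add 4h to convert from UTC-4).
Nadia in UTC: 12:00-12:30, 12:40-12:50, 15:25-17:55 (add 6h to convert from UTC-6).
Leo in UTC: 14:40-17:30 (add 6h to convert from UTC-6).
Ravi in UTC: 13:50-18:00 (add 4h to convert from UTC-4).
Kavya ∩ Diego: 16:35-17:30.
Kavya ∩ Diego ∩ Nadia: 16:35-17:30.
Kavya ∩ Diego ∩ Nadia ∩ Leo: 16:35-17:30.
Kavya ∩ Diego ∩ Nadia ∩ Leo ∩ Ravi: 16:35-17:30.
So the common availability across everyone is 16:35-17:30.
The first common window of at least 40 minutes is 16:35-17:30, so the earliest start is 16:35.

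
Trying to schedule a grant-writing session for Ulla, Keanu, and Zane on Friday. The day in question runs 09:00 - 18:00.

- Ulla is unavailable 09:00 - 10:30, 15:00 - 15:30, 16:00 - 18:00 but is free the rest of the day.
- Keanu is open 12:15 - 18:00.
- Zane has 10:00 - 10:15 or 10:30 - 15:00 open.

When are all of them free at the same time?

12:15-15:00

Ulla free: 10:30-15:00, 15:30-16:00 (invert busy blocks within the working day).
Keanu free: 12:15-18:00.
Zane free: 10:00-10:15, 10:30-15:00.
Ulla ∩ Keanu: 12:15-15:00, 15:30-16:00.
Ulla ∩ Keanu ∩ Zane: 12:15-15:00.
Those are the intersection windows.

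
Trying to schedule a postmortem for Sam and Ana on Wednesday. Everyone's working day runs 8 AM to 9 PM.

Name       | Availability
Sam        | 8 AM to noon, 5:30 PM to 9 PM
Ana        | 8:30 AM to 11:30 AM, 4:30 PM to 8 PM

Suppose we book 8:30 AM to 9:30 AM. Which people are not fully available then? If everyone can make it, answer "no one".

no one

Sam: free for 08:30-09:30. Ana: free for 08:30-09:30.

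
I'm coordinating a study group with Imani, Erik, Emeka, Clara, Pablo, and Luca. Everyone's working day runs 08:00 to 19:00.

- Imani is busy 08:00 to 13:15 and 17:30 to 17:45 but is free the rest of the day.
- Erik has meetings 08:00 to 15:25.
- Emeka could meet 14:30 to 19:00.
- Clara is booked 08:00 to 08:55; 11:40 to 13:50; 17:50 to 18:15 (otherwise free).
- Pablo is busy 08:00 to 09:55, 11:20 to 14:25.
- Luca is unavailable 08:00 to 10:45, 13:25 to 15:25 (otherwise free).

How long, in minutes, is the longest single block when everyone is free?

125

Imani free: 13:15-17:30, 17:45-19:00 (invert busy blocks within the working day).
Erik free: 15:25-19:00 (invert busy blocks within the working day).
Emeka free: 14:30-19:00.
Clara free: 08:55-11:40, 13:50-17:50, 18:15-19:00 (invert busy blocks within the working day).
Pablo free: 09:55-11:20, 14:25-19:00 (invert busy blocks within the working day).
Luca free: 10:45-13:25, 15:25-19:00 (invert busy blocks within the working day).
Imani ∩ Erik: 15:25-17:30, 17:45-19:00.
Imani ∩ Erik ∩ Emeka: 15:25-17:30, 17:45-19:00.
Imani ∩ Erik ∩ Emeka ∩ Clara: 15:25-17:30, 17:45-17:50, 18:15-19:00.
Imani ∩ Erik ∩ Emeka ∩ Clara ∩ Pablo: 15:25-17:30, 17:45-17:50, 18:15-19:00.
Imani ∩ Erik ∩ Emeka ∩ Clara ∩ Pablo ∩ Luca: 15:25-17:30, 17:45-17:50, 18:15-19:00.
Those are the intersection windows.
The longest is 15:25-17:30 at 125 minutes.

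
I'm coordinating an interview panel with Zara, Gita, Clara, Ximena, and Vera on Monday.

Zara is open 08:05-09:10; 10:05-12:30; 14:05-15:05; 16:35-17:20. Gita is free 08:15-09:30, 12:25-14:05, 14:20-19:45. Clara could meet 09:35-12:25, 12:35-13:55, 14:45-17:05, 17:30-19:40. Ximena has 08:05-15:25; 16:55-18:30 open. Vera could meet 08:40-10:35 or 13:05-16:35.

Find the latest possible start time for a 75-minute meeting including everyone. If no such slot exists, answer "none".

none

Zara ∩ Gita: 08:15-09:10, 12:25-12:30, 14:20-15:05, 16:35-17:20.
Zara ∩ Gita ∩ Clara: 14:45-15:05, 16:35-17:05.
Zara ∩ Gita ∩ Clara ∩ Ximena: 14:45-15:05, 16:55-17:05.
Zara ∩ Gita ∩ Clara ∩ Ximena ∩ Vera: 14:45-15:05.
No common window is at least 75 minutes long.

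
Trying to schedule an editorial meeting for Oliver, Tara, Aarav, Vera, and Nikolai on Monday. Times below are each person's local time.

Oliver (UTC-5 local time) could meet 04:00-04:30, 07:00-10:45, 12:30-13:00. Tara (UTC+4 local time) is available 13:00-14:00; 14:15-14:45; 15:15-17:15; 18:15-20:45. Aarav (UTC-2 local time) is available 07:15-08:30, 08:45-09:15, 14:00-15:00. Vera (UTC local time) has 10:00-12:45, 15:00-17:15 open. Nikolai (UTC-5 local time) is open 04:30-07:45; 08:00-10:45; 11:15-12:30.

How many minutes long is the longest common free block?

0

Oliver in UTC: 09:00-09:30, 12:00-15:45, 17:30-18:00 (add 5h to convert from UTC-5).
Tara in UTC: 09:00-10:00, 10:15-10:45, 11:15-13:15, 14:15-16:45 (subtract 4h to convert from UTC+4).
Aarav in UTC: 09:15-10:30, 10:45-11:15, 16:00-17:00 (add 2h to convert from UTC-2).
Vera in UTC: 10:00-12:45, 15:00-17:15.
Nikolai in UTC: 09:30-12:45, 13:00-15:45, 16:15-17:30 (add 5h to convert from UTC-5).
Oliver ∩ Tara: 09:00-09:30, 12:00-13:15, 14:15-15:45.
Oliver ∩ Tara ∩ Aarav: 09:15-09:30.
Oliver ∩ Tara ∩ Aarav ∩ Vera: ∅.
Oliver ∩ Tara ∩ Aarav ∩ Vera ∩ Nikolai: ∅.
There is no time when everyone is free.
No common window exists, so the longest block is 0 minutes.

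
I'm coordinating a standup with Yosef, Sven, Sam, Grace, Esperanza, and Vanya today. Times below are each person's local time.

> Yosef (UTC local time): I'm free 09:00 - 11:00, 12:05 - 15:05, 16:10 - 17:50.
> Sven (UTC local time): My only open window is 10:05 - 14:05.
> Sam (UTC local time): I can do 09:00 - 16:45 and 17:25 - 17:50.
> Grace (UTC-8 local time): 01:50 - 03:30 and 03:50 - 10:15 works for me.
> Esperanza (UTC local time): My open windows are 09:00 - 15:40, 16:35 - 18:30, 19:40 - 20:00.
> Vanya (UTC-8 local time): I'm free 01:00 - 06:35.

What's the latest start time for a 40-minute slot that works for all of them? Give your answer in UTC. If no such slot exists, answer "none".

Yosef in UTC: 09:00-11:00, 12:05-15:05, 16:10-17:50.
Sven in UTC: 10:05-14:05.
Sam in UTC: 09:00-16:45, 17:25-17:50.
Grace in UTC: 09:50-11:30, 11:50-18:15 (add 8h to convert from UTC-8).
Esperanza in UTC: 09:00-15:40, 16:35-18:30, 19:40-20:00.
Vanya in UTC: 09:00-14:35 (add 8h to convert from UTC-8).
Yosef ∩ Sven: 10:05-11:00, 12:05-14:05.
Yosef ∩ Sven ∩ Sam: 10:05-11:00, 12:05-14:05.
Yosef ∩ Sven ∩ Sam ∩ Grace: 10:05-11:00, 12:05-14:05.
Yosef ∩ Sven ∩ Sam ∩ Grace ∩ Esperanza: 10:05-11:00, 12:05-14:05.
Yosef ∩ Sven ∩ Sam ∩ Grace ∩ Esperanza ∩ Vanya: 10:05-11:00, 12:05-14:05.
So the common availability across everyone is 10:05-11:00, 12:05-14:05.
The last common window of at least 40 minutes is 12:05-14:05; a 40-minute meeting can start as late as 13:25 and still end by 14:05.

13:25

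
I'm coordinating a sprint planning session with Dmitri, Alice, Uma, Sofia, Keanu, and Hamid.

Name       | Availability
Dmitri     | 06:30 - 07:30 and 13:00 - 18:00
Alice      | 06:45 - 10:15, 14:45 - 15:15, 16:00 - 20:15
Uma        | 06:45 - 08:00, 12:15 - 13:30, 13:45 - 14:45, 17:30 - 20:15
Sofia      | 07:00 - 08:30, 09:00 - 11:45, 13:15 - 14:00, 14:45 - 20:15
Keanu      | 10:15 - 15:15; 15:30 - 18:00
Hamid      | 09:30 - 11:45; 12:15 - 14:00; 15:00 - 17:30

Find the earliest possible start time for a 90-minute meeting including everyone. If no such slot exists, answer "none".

none

Dmitri ∩ Alice: 06:45-07:30, 14:45-15:15, 16:00-18:00.
Dmitri ∩ Alice ∩ Uma: 06:45-07:30, 17:30-18:00.
Dmitri ∩ Alice ∩ Uma ∩ Sofia: 07:00-07:30, 17:30-18:00.
Dmitri ∩ Alice ∩ Uma ∩ Sofia ∩ Keanu: 17:30-18:00.
Dmitri ∩ Alice ∩ Uma ∩ Sofia ∩ Keanu ∩ Hamid: ∅.
There is no time when everyone is free.
No common window is at least 90 minutes long.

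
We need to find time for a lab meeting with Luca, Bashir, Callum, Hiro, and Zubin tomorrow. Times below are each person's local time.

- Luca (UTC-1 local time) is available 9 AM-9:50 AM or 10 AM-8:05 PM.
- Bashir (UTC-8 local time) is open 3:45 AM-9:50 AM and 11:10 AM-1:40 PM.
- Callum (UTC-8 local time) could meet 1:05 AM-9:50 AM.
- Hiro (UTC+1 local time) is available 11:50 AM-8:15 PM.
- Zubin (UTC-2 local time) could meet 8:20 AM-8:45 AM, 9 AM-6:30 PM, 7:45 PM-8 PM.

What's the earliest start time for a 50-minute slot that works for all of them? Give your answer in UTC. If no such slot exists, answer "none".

Luca in UTC: 10:00-10:50, 11:00-21:05 (add 1h to convert from UTC-1).
Bashir in UTC: 11:45-17:50, 19:10-21:40 (add 8h to convert from UTC-8).
Callum in UTC: 09:05-17:50 (add 8h to convert from UTC-8).
Hiro in UTC: 10:50-19:15 (subtract 1h to convert from UTC+1).
Zubin in UTC: 10:20-10:45, 11:00-20:30, 21:45-22:00 (add 2h to convert from UTC-2).
Luca ∩ Bashir: 11:45-17:50, 19:10-21:05.
Luca ∩ Bashir ∩ Callum: 11:45-17:50.
Luca ∩ Bashir ∩ Callum ∩ Hiro: 11:45-17:50.
Luca ∩ Bashir ∩ Callum ∩ Hiro ∩ Zubin: 11:45-17:50.
The first common window of at least 50 minutes is 11:45-17:50, so the earliest start is 11:45.

11:45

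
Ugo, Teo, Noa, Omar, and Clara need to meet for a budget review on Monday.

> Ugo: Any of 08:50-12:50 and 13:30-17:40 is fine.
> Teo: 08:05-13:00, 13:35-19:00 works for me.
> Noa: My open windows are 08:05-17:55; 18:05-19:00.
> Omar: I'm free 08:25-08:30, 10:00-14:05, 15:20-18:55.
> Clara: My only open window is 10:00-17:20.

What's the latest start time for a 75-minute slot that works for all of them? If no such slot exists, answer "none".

16:05

Ugo ∩ Teo: 08:50-12:50, 13:35-17:40.
Ugo ∩ Teo ∩ Noa: 08:50-12:50, 13:35-17:40.
Ugo ∩ Teo ∩ Noa ∩ Omar: 10:00-12:50, 13:35-14:05, 15:20-17:40.
Ugo ∩ Teo ∩ Noa ∩ Omar ∩ Clara: 10:00-12:50, 13:35-14:05, 15:20-17:20.
The last common window of at least 75 minutes is 15:20-17:20; a 75-minute meeting can start as late as 16:05 and still end by 17:20.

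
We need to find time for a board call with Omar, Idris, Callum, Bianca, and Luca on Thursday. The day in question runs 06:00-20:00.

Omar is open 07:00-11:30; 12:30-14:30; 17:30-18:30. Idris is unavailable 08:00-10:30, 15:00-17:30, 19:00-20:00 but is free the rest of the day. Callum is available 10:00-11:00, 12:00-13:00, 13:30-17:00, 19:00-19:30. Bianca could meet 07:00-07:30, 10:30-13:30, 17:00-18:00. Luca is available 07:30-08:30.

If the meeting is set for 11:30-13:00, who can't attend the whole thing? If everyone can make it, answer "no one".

Omar free: 07:00-11:30, 12:30-14:30, 17:30-18:30.
Idris free: 06:00-08:00, 10:30-15:00, 17:30-19:00 (invert busy blocks within the working day).
Callum free: 10:00-11:00, 12:00-13:00, 13:30-17:00, 19:00-19:30.
Bianca free: 07:00-07:30, 10:30-13:30, 17:00-18:00.
Luca free: 07:30-08:30.
Omar: not fully free for 11:30-13:00. Idris: free for 11:30-13:00. Callum: not fully free for 11:30-13:00. Bianca: free for 11:30-13:00. Luca: not fully free for 11:30-13:00.

Callum, Luca, Omar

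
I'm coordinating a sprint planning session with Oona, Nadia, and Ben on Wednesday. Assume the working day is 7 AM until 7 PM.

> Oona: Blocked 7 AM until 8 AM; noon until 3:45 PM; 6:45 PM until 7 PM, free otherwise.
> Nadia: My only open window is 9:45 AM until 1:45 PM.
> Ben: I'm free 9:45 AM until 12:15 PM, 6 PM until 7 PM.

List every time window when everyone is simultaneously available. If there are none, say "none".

09:45-12:00

Oona free: 08:00-12:00, 15:45-18:45 (invert busy blocks within the working day).
Nadia free: 09:45-13:45.
Ben free: 09:45-12:15, 18:00-19:00.
Oona ∩ Nadia: 09:45-12:00.
Oona ∩ Nadia ∩ Ben: 09:45-12:00.
So the common availability across everyone is 09:45-12:00.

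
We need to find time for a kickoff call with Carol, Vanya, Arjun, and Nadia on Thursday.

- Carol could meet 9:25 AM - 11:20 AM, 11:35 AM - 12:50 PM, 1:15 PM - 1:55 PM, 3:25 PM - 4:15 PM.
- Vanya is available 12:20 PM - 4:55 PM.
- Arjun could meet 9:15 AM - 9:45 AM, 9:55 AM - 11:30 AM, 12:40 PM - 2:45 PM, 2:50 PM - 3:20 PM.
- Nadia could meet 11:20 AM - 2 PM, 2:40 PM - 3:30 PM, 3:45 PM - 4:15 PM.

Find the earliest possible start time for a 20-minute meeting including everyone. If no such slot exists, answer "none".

Carol ∩ Vanya: 12:20-12:50, 13:15-13:55, 15:25-16:15.
Carol ∩ Vanya ∩ Arjun: 12:40-12:50, 13:15-13:55.
Carol ∩ Vanya ∩ Arjun ∩ Nadia: 12:40-12:50, 13:15-13:55.
The first common window of at least 20 minutes is 13:15-13:55, so the earliest start is 13:15.

13:15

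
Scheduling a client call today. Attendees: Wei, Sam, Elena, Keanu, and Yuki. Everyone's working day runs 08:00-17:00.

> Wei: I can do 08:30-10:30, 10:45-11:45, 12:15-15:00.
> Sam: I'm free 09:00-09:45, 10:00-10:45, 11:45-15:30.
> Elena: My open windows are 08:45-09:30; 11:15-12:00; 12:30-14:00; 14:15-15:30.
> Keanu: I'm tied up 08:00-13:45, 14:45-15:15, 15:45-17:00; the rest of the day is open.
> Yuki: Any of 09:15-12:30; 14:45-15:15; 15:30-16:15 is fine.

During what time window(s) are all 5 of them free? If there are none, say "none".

none

Wei free: 08:30-10:30, 10:45-11:45, 12:15-15:00.
Sam free: 09:00-09:45, 10:00-10:45, 11:45-15:30.
Elena free: 08:45-09:30, 11:15-12:00, 12:30-14:00, 14:15-15:30.
Keanu free: 13:45-14:45, 15:15-15:45 (invert busy blocks within the working day).
Yuki free: 09:15-12:30, 14:45-15:15, 15:30-16:15.
Wei ∩ Sam: 09:00-09:45, 10:00-10:30, 12:15-15:00.
Wei ∩ Sam ∩ Elena: 09:00-09:30, 12:30-14:00, 14:15-15:00.
Wei ∩ Sam ∩ Elena ∩ Keanu: 13:45-14:00, 14:15-14:45.
Wei ∩ Sam ∩ Elena ∩ Keanu ∩ Yuki: ∅.
There is no time when everyone is free.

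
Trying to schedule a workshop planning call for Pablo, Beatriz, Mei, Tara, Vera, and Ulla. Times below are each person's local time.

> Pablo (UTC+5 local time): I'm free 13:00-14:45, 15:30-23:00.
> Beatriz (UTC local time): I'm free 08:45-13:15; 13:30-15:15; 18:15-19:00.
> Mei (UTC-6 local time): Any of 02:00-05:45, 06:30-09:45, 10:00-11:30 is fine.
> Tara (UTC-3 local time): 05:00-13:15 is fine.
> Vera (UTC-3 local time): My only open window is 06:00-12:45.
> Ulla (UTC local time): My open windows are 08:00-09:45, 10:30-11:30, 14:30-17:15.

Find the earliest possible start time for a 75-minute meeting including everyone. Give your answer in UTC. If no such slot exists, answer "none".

none

Pablo in UTC: 08:00-09:45, 10:30-18:00 (subtract 5h to convert from UTC+5).
Beatriz in UTC: 08:45-13:15, 13:30-15:15, 18:15-19:00.
Mei in UTC: 08:00-11:45, 12:30-15:45, 16:00-17:30 (add 6h to convert from UTC-6).
Tara in UTC: 08:00-16:15 (add 3h to convert from UTC-3).
Vera in UTC: 09:00-15:45 (add 3h to convert from UTC-3).
Ulla in UTC: 08:00-09:45, 10:30-11:30, 14:30-17:15.
Pablo ∩ Beatriz: 08:45-09:45, 10:30-13:15, 13:30-15:15.
Pablo ∩ Beatriz ∩ Mei: 08:45-09:45, 10:30-11:45, 12:30-13:15, 13:30-15:15.
Pablo ∩ Beatriz ∩ Mei ∩ Tara: 08:45-09:45, 10:30-11:45, 12:30-13:15, 13:30-15:15.
Pablo ∩ Beatriz ∩ Mei ∩ Tara ∩ Vera: 09:00-09:45, 10:30-11:45, 12:30-13:15, 13:30-15:15.
Pablo ∩ Beatriz ∩ Mei ∩ Tara ∩ Vera ∩ Ulla: 09:00-09:45, 10:30-11:30, 14:30-15:15.
No common window is at least 75 minutes long.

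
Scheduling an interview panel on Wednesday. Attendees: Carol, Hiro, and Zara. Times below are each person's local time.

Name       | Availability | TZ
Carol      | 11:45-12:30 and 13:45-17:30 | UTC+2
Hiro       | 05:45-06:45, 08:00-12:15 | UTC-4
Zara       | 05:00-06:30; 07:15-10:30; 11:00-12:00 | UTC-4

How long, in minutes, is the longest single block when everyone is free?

Carol in UTC: 09:45-10:30, 11:45-15:30 (subtract 2h to convert from UTC+2).
Hiro in UTC: 09:45-10:45, 12:00-16:15 (add 4h to convert from UTC-4).
Zara in UTC: 09:00-10:30, 11:15-14:30, 15:00-16:00 (add 4h to convert from UTC-4).
Carol ∩ Hiro: 09:45-10:30, 12:00-15:30.
Carol ∩ Hiro ∩ Zara: 09:45-10:30, 12:00-14:30, 15:00-15:30.
The longest is 12:00-14:30 at 150 minutes.

150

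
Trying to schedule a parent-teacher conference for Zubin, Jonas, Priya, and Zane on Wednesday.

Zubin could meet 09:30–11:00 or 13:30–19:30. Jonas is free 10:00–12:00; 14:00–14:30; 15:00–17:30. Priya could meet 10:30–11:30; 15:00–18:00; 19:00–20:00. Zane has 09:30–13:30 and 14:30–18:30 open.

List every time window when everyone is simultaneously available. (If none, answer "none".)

10:30-11:00, 15:00-17:30

Zubin ∩ Jonas: 10:00-11:00, 14:00-14:30, 15:00-17:30.
Zubin ∩ Jonas ∩ Priya: 10:30-11:00, 15:00-17:30.
Zubin ∩ Jonas ∩ Priya ∩ Zane: 10:30-11:00, 15:00-17:30.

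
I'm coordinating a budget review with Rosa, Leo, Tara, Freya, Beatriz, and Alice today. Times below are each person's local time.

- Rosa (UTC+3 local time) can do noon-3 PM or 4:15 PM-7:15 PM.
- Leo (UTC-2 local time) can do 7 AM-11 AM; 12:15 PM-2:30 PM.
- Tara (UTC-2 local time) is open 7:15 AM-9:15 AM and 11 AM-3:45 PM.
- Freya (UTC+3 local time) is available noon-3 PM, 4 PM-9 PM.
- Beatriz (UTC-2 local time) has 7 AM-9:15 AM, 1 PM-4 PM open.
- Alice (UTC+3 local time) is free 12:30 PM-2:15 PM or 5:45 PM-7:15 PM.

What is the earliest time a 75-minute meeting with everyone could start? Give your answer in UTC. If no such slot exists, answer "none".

09:30

Rosa in UTC: 09:00-12:00, 13:15-16:15 (subtract 3h to convert from UTC+3).
Leo in UTC: 09:00-13:00, 14:15-16:30 (add 2h to convert from UTC-2).
Tara in UTC: 09:15-11:15, 13:00-17:45 (add 2h to convert from UTC-2).
Freya in UTC: 09:00-12:00, 13:00-18:00 (subtract 3h to convert from UTC+3).
Beatriz in UTC: 09:00-11:15, 15:00-18:00 (add 2h to convert from UTC-2).
Alice in UTC: 09:30-11:15, 14:45-16:15 (subtract 3h to convert from UTC+3).
Rosa ∩ Leo: 09:00-12:00, 14:15-16:15.
Rosa ∩ Leo ∩ Tara: 09:15-11:15, 14:15-16:15.
Rosa ∩ Leo ∩ Tara ∩ Freya: 09:15-11:15, 14:15-16:15.
Rosa ∩ Leo ∩ Tara ∩ Freya ∩ Beatriz: 09:15-11:15, 15:00-16:15.
Rosa ∩ Leo ∩ Tara ∩ Freya ∩ Beatriz ∩ Alice: 09:30-11:15, 15:00-16:15.
The first common window of at least 75 minutes is 09:30-11:15, so the earliest start is 09:30.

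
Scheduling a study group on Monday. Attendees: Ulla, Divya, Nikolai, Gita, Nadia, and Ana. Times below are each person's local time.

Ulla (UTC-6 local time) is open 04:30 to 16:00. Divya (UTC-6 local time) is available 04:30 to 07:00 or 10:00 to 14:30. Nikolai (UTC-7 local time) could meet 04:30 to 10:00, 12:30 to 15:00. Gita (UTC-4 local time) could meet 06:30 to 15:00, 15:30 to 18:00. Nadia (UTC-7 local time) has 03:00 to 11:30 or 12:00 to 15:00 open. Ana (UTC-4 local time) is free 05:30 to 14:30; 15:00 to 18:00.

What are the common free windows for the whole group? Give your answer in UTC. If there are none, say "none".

Ulla in UTC: 10:30-22:00 (add 6h to convert from UTC-6).
Divya in UTC: 10:30-13:00, 16:00-20:30 (add 6h to convert from UTC-6).
Nikolai in UTC: 11:30-17:00, 19:30-22:00 (add 7h to convert from UTC-7).
Gita in UTC: 10:30-19:00, 19:30-22:00 (add 4h to convert from UTC-4).
Nadia in UTC: 10:00-18:30, 19:00-22:00 (add 7h to convert from UTC-7).
Ana in UTC: 09:30-18:30, 19:00-22:00 (add 4h to convert from UTC-4).
Ulla ∩ Divya: 10:30-13:00, 16:00-20:30.
Ulla ∩ Divya ∩ Nikolai: 11:30-13:00, 16:00-17:00, 19:30-20:30.
Ulla ∩ Divya ∩ Nikolai ∩ Gita: 11:30-13:00, 16:00-17:00, 19:30-20:30.
Ulla ∩ Divya ∩ Nikolai ∩ Gita ∩ Nadia: 11:30-13:00, 16:00-17:00, 19:30-20:30.
Ulla ∩ Divya ∩ Nikolai ∩ Gita ∩ Nadia ∩ Ana: 11:30-13:00, 16:00-17:00, 19:30-20:30.

11:30-13:00, 16:00-17:00, 19:30-20:30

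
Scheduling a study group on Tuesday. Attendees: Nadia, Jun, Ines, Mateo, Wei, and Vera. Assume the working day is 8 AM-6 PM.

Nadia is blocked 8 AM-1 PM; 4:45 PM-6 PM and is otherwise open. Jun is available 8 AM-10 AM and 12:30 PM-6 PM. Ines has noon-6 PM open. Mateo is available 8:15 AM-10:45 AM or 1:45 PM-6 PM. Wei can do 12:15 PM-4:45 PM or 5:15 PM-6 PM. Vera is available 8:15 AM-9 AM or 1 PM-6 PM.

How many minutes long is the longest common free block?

Nadia free: 13:00-16:45 (invert busy blocks within the working day).
Jun free: 08:00-10:00, 12:30-18:00.
Ines free: 12:00-18:00.
Mateo free: 08:15-10:45, 13:45-18:00.
Wei free: 12:15-16:45, 17:15-18:00.
Vera free: 08:15-09:00, 13:00-18:00.
Nadia ∩ Jun: 13:00-16:45.
Nadia ∩ Jun ∩ Ines: 13:00-16:45.
Nadia ∩ Jun ∩ Ines ∩ Mateo: 13:45-16:45.
Nadia ∩ Jun ∩ Ines ∩ Mateo ∩ Wei: 13:45-16:45.
Nadia ∩ Jun ∩ Ines ∩ Mateo ∩ Wei ∩ Vera: 13:45-16:45.
The longest is 13:45-16:45 at 180 minutes.

180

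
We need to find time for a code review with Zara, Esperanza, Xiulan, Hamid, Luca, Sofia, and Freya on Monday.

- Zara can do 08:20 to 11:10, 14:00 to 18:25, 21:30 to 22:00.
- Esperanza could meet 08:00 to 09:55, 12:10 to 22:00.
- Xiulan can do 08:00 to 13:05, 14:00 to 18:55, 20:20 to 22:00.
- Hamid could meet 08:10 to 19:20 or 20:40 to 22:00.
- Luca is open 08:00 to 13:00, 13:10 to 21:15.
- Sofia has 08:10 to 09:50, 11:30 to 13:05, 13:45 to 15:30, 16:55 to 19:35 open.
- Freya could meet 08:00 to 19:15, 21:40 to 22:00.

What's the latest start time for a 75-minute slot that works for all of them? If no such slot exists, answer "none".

Zara ∩ Esperanza: 08:20-09:55, 14:00-18:25, 21:30-22:00.
Zara ∩ Esperanza ∩ Xiulan: 08:20-09:55, 14:00-18:25, 21:30-22:00.
Zara ∩ Esperanza ∩ Xiulan ∩ Hamid: 08:20-09:55, 14:00-18:25, 21:30-22:00.
Zara ∩ Esperanza ∩ Xiulan ∩ Hamid ∩ Luca: 08:20-09:55, 14:00-18:25.
Zara ∩ Esperanza ∩ Xiulan ∩ Hamid ∩ Luca ∩ Sofia: 08:20-09:50, 14:00-15:30, 16:55-18:25.
Zara ∩ Esperanza ∩ Xiulan ∩ Hamid ∩ Luca ∩ Sofia ∩ Freya: 08:20-09:50, 14:00-15:30, 16:55-18:25.
Those are the intersection windows.
The last common window of at least 75 minutes is 16:55-18:25; a 75-minute meeting can start as late as 17:10 and still end by 18:25.

17:10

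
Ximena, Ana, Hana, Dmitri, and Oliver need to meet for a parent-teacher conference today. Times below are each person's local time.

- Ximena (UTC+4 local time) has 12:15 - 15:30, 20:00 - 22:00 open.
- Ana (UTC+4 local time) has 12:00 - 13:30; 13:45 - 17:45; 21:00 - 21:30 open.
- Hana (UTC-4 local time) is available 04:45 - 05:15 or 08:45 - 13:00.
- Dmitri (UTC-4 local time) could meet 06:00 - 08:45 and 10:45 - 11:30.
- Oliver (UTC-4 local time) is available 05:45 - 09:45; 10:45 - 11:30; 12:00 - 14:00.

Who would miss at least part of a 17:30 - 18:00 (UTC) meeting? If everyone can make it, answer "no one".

Ana, Dmitri, Hana

Ximena in UTC: 08:15-11:30, 16:00-18:00 (subtract 4h to convert from UTC+4).
Ana in UTC: 08:00-09:30, 09:45-13:45, 17:00-17:30 (subtract 4h to convert from UTC+4).
Hana in UTC: 08:45-09:15, 12:45-17:00 (add 4h to convert from UTC-4).
Dmitri in UTC: 10:00-12:45, 14:45-15:30 (add 4h to convert from UTC-4).
Oliver in UTC: 09:45-13:45, 14:45-15:30, 16:00-18:00 (add 4h to convert from UTC-4).
Ximena: free for 17:30-18:00. Ana: not fully free for 17:30-18:00. Hana: not fully free for 17:30-18:00. Dmitri: not fully free for 17:30-18:00. Oliver: free for 17:30-18:00.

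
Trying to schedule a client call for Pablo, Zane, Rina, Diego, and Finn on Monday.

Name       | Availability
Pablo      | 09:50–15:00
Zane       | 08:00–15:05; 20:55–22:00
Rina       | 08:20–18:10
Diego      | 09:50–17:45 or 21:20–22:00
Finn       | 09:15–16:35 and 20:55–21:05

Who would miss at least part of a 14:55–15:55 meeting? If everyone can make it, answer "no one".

Pablo, Zane

Pablo: not fully free for 14:55-15:55. Zane: not fully free for 14:55-15:55. Rina: free for 14:55-15:55. Diego: free for 14:55-15:55. Finn: free for 14:55-15:55.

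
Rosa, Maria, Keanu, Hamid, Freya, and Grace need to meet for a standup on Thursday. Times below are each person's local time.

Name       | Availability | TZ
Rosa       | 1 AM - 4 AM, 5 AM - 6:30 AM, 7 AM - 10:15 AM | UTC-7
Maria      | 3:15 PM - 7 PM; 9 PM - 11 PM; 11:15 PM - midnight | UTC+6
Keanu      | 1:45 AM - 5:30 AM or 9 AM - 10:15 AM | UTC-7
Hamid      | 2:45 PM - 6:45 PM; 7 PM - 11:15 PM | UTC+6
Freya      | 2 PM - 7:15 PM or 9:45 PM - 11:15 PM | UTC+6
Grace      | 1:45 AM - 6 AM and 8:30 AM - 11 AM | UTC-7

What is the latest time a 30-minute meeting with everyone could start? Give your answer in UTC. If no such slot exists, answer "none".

16:30

Rosa in UTC: 08:00-11:00, 12:00-13:30, 14:00-17:15 (add 7h to convert from UTC-7).
Maria in UTC: 09:15-13:00, 15:00-17:00, 17:15-18:00 (subtract 6h to convert from UTC+6).
Keanu in UTC: 08:45-12:30, 16:00-17:15 (add 7h to convert from UTC-7).
Hamid in UTC: 08:45-12:45, 13:00-17:15 (subtract 6h to convert from UTC+6).
Freya in UTC: 08:00-13:15, 15:45-17:15 (subtract 6h to convert from UTC+6).
Grace in UTC: 08:45-13:00, 15:30-18:00 (add 7h to convert from UTC-7).
Rosa ∩ Maria: 09:15-11:00, 12:00-13:00, 15:00-17:00.
Rosa ∩ Maria ∩ Keanu: 09:15-11:00, 12:00-12:30, 16:00-17:00.
Rosa ∩ Maria ∩ Keanu ∩ Hamid: 09:15-11:00, 12:00-12:30, 16:00-17:00.
Rosa ∩ Maria ∩ Keanu ∩ Hamid ∩ Freya: 09:15-11:00, 12:00-12:30, 16:00-17:00.
Rosa ∩ Maria ∩ Keanu ∩ Hamid ∩ Freya ∩ Grace: 09:15-11:00, 12:00-12:30, 16:00-17:00.
Those are the intersection windows.
The last common window of at least 30 minutes is 16:00-17:00; a 30-minute meeting can start as late as 16:30 and still end by 17:00.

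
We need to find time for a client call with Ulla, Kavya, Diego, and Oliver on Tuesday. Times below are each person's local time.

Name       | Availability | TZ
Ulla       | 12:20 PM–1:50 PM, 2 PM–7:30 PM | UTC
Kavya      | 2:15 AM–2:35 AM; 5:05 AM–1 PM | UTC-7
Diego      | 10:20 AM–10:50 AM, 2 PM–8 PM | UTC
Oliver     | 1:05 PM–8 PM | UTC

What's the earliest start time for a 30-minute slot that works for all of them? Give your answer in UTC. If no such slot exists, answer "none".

Ulla in UTC: 12:20-13:50, 14:00-19:30.
Kavya in UTC: 09:15-09:35, 12:05-20:00 (add 7h to convert from UTC-7).
Diego in UTC: 10:20-10:50, 14:00-20:00.
Oliver in UTC: 13:05-20:00.
Ulla ∩ Kavya: 12:20-13:50, 14:00-19:30.
Ulla ∩ Kavya ∩ Diego: 14:00-19:30.
Ulla ∩ Kavya ∩ Diego ∩ Oliver: 14:00-19:30.
Those are the intersection windows.
The first common window of at least 30 minutes is 14:00-19:30, so the earliest start is 14:00.

14:00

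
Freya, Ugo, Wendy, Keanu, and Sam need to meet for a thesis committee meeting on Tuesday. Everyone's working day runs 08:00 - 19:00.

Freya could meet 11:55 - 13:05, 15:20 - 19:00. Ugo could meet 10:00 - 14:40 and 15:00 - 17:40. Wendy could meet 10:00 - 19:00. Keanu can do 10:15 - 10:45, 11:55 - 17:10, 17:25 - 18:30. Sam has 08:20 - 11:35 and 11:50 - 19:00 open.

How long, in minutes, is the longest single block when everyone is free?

110

Freya ∩ Ugo: 11:55-13:05, 15:20-17:40.
Freya ∩ Ugo ∩ Wendy: 11:55-13:05, 15:20-17:40.
Freya ∩ Ugo ∩ Wendy ∩ Keanu: 11:55-13:05, 15:20-17:10, 17:25-17:40.
Freya ∩ Ugo ∩ Wendy ∩ Keanu ∩ Sam: 11:55-13:05, 15:20-17:10, 17:25-17:40.
The longest is 15:20-17:10 at 110 minutes.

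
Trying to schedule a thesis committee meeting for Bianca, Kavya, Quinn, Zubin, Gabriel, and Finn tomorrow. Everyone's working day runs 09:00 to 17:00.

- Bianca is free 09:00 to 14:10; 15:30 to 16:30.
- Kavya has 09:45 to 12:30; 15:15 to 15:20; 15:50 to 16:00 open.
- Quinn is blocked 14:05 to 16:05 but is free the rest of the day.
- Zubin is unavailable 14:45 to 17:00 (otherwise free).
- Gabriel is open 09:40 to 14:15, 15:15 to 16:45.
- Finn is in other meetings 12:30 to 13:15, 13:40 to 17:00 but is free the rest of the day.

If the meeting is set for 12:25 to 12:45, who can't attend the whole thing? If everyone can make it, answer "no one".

Finn, Kavya

Bianca free: 09:00-14:10, 15:30-16:30.
Kavya free: 09:45-12:30, 15:15-15:20, 15:50-16:00.
Quinn free: 09:00-14:05, 16:05-17:00 (invert busy blocks within the working day).
Zubin free: 09:00-14:45 (invert busy blocks within the working day).
Gabriel free: 09:40-14:15, 15:15-16:45.
Finn free: 09:00-12:30, 13:15-13:40 (invert busy blocks within the working day).
Bianca: free for 12:25-12:45. Kavya: not fully free for 12:25-12:45. Quinn: free for 12:25-12:45. Zubin: free for 12:25-12:45. Gabriel: free for 12:25-12:45. Finn: not fully free for 12:25-12:45.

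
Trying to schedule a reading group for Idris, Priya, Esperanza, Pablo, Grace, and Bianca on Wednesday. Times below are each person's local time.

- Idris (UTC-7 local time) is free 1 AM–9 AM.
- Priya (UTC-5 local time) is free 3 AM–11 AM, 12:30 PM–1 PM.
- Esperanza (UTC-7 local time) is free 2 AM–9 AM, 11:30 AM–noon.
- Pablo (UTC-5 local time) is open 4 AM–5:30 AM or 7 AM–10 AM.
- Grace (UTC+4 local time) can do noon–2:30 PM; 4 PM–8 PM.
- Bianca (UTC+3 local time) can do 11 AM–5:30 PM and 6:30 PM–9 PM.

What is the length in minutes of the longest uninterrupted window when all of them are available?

Idris in UTC: 08:00-16:00 (add 7h to convert from UTC-7).
Priya in UTC: 08:00-16:00, 17:30-18:00 (add 5h to convert from UTC-5).
Esperanza in UTC: 09:00-16:00, 18:30-19:00 (add 7h to convert from UTC-7).
Pablo in UTC: 09:00-10:30, 12:00-15:00 (add 5h to convert from UTC-5).
Grace in UTC: 08:00-10:30, 12:00-16:00 (subtract 4h to convert from UTC+4).
Bianca in UTC: 08:00-14:30, 15:30-18:00 (subtract 3h to convert from UTC+3).
Idris ∩ Priya: 08:00-16:00.
Idris ∩ Priya ∩ Esperanza: 09:00-16:00.
Idris ∩ Priya ∩ Esperanza ∩ Pablo: 09:00-10:30, 12:00-15:00.
Idris ∩ Priya ∩ Esperanza ∩ Pablo ∩ Grace: 09:00-10:30, 12:00-15:00.
Idris ∩ Priya ∩ Esperanza ∩ Pablo ∩ Grace ∩ Bianca: 09:00-10:30, 12:00-14:30.
The longest is 12:00-14:30 at 150 minutes.

150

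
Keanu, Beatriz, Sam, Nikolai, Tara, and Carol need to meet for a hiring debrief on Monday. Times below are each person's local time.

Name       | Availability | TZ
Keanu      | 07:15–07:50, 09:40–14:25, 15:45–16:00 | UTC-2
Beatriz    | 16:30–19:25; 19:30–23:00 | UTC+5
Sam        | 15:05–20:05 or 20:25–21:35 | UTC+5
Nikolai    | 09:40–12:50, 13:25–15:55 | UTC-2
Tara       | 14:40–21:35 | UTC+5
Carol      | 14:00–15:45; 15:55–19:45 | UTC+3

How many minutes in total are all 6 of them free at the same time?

Keanu in UTC: 09:15-09:50, 11:40-16:25, 17:45-18:00 (add 2h to convert from UTC-2).
Beatriz in UTC: 11:30-14:25, 14:30-18:00 (subtract 5h to convert from UTC+5).
Sam in UTC: 10:05-15:05, 15:25-16:35 (subtract 5h to convert from UTC+5).
Nikolai in UTC: 11:40-14:50, 15:25-17:55 (add 2h to convert from UTC-2).
Tara in UTC: 09:40-16:35 (subtract 5h to convert from UTC+5).
Carol in UTC: 11:00-12:45, 12:55-16:45 (subtract 3h to convert from UTC+3).
Keanu ∩ Beatriz: 11:40-14:25, 14:30-16:25, 17:45-18:00.
Keanu ∩ Beatriz ∩ Sam: 11:40-14:25, 14:30-15:05, 15:25-16:25.
Keanu ∩ Beatriz ∩ Sam ∩ Nikolai: 11:40-14:25, 14:30-14:50, 15:25-16:25.
Keanu ∩ Beatriz ∩ Sam ∩ Nikolai ∩ Tara: 11:40-14:25, 14:30-14:50, 15:25-16:25.
Keanu ∩ Beatriz ∩ Sam ∩ Nikolai ∩ Tara ∩ Carol: 11:40-12:45, 12:55-14:25, 14:30-14:50, 15:25-16:25.
Those are the intersection windows.
Summing the common windows: 65 + 90 + 20 + 60 = 235 minutes.

235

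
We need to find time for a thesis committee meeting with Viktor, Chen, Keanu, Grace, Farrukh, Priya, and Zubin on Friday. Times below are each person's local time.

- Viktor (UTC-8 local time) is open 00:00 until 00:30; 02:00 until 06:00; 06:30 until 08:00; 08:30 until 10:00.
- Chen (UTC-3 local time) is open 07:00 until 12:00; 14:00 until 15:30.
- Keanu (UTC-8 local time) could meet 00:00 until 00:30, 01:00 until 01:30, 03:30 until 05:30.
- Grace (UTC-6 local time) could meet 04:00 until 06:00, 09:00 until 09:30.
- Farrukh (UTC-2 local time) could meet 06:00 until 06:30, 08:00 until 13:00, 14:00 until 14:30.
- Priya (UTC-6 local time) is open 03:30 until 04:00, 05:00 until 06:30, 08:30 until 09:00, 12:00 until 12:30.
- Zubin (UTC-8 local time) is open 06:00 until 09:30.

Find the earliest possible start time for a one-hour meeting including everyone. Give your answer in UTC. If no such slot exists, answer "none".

none

Viktor in UTC: 08:00-08:30, 10:00-14:00, 14:30-16:00, 16:30-18:00 (add 8h to convert from UTC-8).
Chen in UTC: 10:00-15:00, 17:00-18:30 (add 3h to convert from UTC-3).
Keanu in UTC: 08:00-08:30, 09:00-09:30, 11:30-13:30 (add 8h to convert from UTC-8).
Grace in UTC: 10:00-12:00, 15:00-15:30 (add 6h to convert from UTC-6).
Farrukh in UTC: 08:00-08:30, 10:00-15:00, 16:00-16:30 (add 2h to convert from UTC-2).
Priya in UTC: 09:30-10:00, 11:00-12:30, 14:30-15:00, 18:00-18:30 (add 6h to convert from UTC-6).
Zubin in UTC: 14:00-17:30 (add 8h to convert from UTC-8).
Viktor ∩ Chen: 10:00-14:00, 14:30-15:00, 17:00-18:00.
Viktor ∩ Chen ∩ Keanu: 11:30-13:30.
Viktor ∩ Chen ∩ Keanu ∩ Grace: 11:30-12:00.
Viktor ∩ Chen ∩ Keanu ∩ Grace ∩ Farrukh: 11:30-12:00.
Viktor ∩ Chen ∩ Keanu ∩ Grace ∩ Farrukh ∩ Priya: 11:30-12:00.
Viktor ∩ Chen ∩ Keanu ∩ Grace ∩ Farrukh ∩ Priya ∩ Zubin: ∅.
There is no time when everyone is free.
No common window is at least 60 minutes long.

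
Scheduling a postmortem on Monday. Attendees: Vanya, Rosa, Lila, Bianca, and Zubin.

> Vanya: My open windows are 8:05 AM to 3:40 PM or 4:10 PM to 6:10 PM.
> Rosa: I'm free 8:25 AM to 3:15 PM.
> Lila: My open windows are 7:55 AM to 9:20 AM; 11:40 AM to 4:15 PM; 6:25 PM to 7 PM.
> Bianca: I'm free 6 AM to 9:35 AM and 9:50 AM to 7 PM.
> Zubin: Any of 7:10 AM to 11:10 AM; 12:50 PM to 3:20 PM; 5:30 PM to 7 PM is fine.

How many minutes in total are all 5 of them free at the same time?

Vanya ∩ Rosa: 08:25-15:15.
Vanya ∩ Rosa ∩ Lila: 08:25-09:20, 11:40-15:15.
Vanya ∩ Rosa ∩ Lila ∩ Bianca: 08:25-09:20, 11:40-15:15.
Vanya ∩ Rosa ∩ Lila ∩ Bianca ∩ Zubin: 08:25-09:20, 12:50-15:15.
So the common availability across everyone is 08:25-09:20, 12:50-15:15.
Summing the common windows: 55 + 145 = 200 minutes.

200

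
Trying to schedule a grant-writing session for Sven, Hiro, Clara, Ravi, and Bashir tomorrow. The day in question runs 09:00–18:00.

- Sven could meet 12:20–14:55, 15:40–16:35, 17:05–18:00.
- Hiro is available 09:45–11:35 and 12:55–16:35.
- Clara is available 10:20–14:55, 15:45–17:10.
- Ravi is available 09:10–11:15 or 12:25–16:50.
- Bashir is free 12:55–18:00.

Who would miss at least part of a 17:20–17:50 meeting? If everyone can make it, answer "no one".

Clara, Hiro, Ravi

Sven: free for 17:20-17:50. Hiro: not fully free for 17:20-17:50. Clara: not fully free for 17:20-17:50. Ravi: not fully free for 17:20-17:50. Bashir: free for 17:20-17:50.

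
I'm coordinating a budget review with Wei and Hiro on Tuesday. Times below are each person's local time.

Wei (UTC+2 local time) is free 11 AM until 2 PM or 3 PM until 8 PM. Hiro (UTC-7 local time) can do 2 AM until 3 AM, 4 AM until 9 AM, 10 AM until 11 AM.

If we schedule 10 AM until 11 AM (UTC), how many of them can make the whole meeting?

Wei in UTC: 09:00-12:00, 13:00-18:00 (subtract 2h to convert from UTC+2).
Hiro in UTC: 09:00-10:00, 11:00-16:00, 17:00-18:00 (add 7h to convert from UTC-7).
Wei can make the full 10:00-11:00 slot — that's 1.

1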